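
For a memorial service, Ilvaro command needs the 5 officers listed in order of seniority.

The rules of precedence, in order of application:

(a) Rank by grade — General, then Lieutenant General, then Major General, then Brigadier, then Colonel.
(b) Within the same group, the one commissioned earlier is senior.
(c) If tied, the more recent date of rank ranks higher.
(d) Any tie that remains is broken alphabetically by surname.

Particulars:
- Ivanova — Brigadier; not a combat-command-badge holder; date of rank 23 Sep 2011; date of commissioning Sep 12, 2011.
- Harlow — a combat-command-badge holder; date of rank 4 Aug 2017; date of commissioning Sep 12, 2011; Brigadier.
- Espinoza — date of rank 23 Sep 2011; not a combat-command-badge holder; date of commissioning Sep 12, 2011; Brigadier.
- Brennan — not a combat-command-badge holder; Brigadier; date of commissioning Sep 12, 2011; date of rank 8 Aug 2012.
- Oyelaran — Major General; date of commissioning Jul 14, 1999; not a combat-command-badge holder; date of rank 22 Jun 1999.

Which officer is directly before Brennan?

Harlow

By grade: Oyelaran (Major General); then Harlow, Brennan, Espinoza and Ivanova (Brigadier).
Harlow, Brennan, Espinoza and Ivanova all have date of commissioning Sep 12, 2011, so the next rule applies.
Among Harlow, Brennan, Espinoza and Ivanova, by date of rank (later first): Harlow (4 Aug 2017) before Brennan (8 Aug 2012) before Espinoza and Ivanova (23 Sep 2011).
Among Espinoza and Ivanova, alphabetically by surname: Espinoza before Ivanova.
Order: Oyelaran, Harlow, Brennan, Espinoza, Ivanova.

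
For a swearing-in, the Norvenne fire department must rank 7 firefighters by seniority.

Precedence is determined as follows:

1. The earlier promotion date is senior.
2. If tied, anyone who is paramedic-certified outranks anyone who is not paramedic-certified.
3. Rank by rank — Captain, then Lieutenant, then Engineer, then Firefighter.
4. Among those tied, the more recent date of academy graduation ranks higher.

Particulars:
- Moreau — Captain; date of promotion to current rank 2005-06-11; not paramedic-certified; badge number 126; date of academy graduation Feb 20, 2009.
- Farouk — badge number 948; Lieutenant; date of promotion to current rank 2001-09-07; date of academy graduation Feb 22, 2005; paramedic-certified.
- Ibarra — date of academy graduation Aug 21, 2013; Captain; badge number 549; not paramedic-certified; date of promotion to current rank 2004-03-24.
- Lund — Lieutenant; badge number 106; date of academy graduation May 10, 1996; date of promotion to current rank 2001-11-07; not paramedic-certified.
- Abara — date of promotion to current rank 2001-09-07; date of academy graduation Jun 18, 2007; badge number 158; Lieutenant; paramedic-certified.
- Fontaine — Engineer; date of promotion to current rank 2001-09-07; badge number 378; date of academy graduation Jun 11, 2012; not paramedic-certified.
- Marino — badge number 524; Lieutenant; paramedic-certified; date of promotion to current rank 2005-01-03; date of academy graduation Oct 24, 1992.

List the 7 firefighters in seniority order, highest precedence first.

By date of promotion to current rank (earlier first): Abara, Farouk and Fontaine (each 2001-09-07); then Lund (2001-11-07); then Ibarra (2004-03-24); then Marino (2005-01-03); then Moreau (2005-06-11).
Among Abara, Farouk and Fontaine, paramedic-certified before not paramedic-certified: Abara and Farouk (paramedic-certified) before Fontaine (not paramedic-certified).
Abara and Farouk are each Lieutenant, so the next rule applies.
Among Abara and Farouk, by date of academy graduation (later first): Abara (Jun 18, 2007) before Farouk (Feb 22, 2005).
Full order: Abara, Farouk, Fontaine, Lund, Ibarra, Marino, Moreau.

Abara, Farouk, Fontaine, Lund, Ibarra, Marino, Moreau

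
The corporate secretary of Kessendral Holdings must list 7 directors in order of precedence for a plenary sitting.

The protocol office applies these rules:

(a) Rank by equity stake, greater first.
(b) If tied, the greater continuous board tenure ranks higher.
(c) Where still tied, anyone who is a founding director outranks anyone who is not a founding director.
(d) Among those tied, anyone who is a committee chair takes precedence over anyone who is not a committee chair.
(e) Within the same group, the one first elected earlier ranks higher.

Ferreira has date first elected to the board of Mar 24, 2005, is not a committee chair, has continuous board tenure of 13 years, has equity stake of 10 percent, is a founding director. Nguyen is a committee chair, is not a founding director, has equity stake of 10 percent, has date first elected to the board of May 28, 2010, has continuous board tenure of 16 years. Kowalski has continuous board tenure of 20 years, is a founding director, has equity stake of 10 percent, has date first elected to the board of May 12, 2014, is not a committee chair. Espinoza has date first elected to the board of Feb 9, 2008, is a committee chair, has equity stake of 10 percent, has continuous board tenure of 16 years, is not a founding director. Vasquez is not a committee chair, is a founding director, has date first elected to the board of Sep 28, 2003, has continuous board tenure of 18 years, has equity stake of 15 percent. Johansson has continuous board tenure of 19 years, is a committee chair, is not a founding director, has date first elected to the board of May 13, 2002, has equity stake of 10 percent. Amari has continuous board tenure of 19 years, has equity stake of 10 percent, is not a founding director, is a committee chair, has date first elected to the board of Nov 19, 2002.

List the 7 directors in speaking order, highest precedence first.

By equity stake (higher first): Vasquez (15 percent); then Kowalski, Johansson, Amari, Espinoza, Nguyen and Ferreira (each 10 percent).
Among Kowalski, Johansson, Amari, Espinoza, Nguyen and Ferreira, by continuous board tenure (higher first): Kowalski (20 years) before Johansson and Amari (19 years) before Espinoza and Nguyen (16 years) before Ferreira (13 years).
Johansson and Amari are each not a founding director, so the next rule applies.
Johansson and Amari are each a committee chair, so the next rule applies.
Among Johansson and Amari, by date first elected to the board (earlier first): Johansson (May 13, 2002) before Amari (Nov 19, 2002).
Espinoza and Nguyen are each not a founding director, so the next rule applies.
Espinoza and Nguyen are each a committee chair, so the next rule applies.
Among Espinoza and Nguyen, by date first elected to the board (earlier first): Espinoza (Feb 9, 2008) before Nguyen (May 28, 2010).
Full order: Vasquez, Kowalski, Johansson, Amari, Espinoza, Nguyen, Ferreira.

Vasquez, Kowalski, Johansson, Amari, Espinoza, Nguyen, Ferreira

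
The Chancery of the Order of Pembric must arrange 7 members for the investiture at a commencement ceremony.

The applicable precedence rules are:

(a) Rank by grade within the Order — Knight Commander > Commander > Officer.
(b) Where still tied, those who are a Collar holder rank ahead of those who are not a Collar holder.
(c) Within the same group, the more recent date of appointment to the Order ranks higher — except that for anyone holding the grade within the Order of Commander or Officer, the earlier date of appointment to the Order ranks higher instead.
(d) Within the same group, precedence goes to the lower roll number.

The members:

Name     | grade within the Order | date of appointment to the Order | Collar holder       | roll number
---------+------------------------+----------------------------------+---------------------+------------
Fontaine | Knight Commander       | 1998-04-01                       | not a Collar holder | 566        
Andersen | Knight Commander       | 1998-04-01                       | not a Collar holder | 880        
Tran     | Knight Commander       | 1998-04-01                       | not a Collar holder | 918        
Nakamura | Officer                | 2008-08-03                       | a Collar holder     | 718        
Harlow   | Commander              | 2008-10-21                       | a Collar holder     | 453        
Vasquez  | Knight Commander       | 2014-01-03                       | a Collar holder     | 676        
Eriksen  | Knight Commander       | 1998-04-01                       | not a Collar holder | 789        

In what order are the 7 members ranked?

Vasquez, Fontaine, Eriksen, Andersen, Tran, Harlow, Nakamura

By grade within the Order: Vasquez, Fontaine, Eriksen, Andersen and Tran (Knight Commander); then Harlow (Commander); then Nakamura (Officer).
Among Vasquez, Fontaine, Eriksen, Andersen and Tran, a Collar holder before not a Collar holder: Vasquez (a Collar holder) before Fontaine, Eriksen, Andersen and Tran (not a Collar holder).
Fontaine, Eriksen, Andersen and Tran all have date of appointment to the Order 1998-04-01, so the next rule applies.
Among Fontaine, Eriksen, Andersen and Tran, by roll number (lower first): Fontaine (566) before Eriksen (789) before Andersen (880) before Tran (918).
Full order: Vasquez, Fontaine, Eriksen, Andersen, Tran, Harlow, Nakamura.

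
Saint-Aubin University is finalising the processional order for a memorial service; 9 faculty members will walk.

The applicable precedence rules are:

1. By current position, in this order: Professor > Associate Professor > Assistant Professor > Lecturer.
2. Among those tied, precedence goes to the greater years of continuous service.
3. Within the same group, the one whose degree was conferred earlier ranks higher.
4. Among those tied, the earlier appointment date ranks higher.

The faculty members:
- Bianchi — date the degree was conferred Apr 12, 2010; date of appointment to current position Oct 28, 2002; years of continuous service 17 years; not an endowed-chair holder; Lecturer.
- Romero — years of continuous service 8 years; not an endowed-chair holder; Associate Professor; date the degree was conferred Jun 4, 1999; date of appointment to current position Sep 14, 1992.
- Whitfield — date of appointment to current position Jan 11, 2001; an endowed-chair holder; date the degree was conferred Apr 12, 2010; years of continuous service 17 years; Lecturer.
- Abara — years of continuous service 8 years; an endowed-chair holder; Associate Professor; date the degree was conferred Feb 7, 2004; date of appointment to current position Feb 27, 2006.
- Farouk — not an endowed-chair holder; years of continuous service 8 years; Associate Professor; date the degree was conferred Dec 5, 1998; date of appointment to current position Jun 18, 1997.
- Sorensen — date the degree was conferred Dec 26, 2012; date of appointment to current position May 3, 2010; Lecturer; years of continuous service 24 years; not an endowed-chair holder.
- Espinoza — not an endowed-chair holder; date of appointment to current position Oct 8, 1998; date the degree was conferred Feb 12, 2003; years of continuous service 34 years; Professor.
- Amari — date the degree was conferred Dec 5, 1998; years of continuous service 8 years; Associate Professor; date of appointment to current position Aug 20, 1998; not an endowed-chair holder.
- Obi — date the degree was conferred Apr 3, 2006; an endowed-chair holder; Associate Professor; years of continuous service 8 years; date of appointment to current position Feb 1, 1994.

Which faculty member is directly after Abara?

By current position: Espinoza (Professor); then Farouk, Amari, Romero, Abara and Obi (Associate Professor); then Sorensen, Whitfield and Bianchi (Lecturer).
Farouk, Amari, Romero, Abara and Obi all have years of continuous service 8 years, so the next rule applies.
Among Farouk, Amari, Romero, Abara and Obi, by date the degree was conferred (earlier first): Farouk and Amari (Dec 5, 1998) before Romero (Jun 4, 1999) before Abara (Feb 7, 2004) before Obi (Apr 3, 2006).
Among Farouk and Amari, by date of appointment to current position (earlier first): Farouk (Jun 18, 1997) before Amari (Aug 20, 1998).
Among Sorensen, Whitfield and Bianchi, by years of continuous service (higher first): Sorensen (24 years) before Whitfield and Bianchi (17 years).
Whitfield and Bianchi both have date the degree was conferred Apr 12, 2010, so the next rule applies.
Among Whitfield and Bianchi, by date of appointment to current position (earlier first): Whitfield (Jan 11, 2001) before Bianchi (Oct 28, 2002).
Order: Espinoza, Farouk, Amari, Romero, Abara, Obi, Sorensen, Whitfield, Bianchi.

Obi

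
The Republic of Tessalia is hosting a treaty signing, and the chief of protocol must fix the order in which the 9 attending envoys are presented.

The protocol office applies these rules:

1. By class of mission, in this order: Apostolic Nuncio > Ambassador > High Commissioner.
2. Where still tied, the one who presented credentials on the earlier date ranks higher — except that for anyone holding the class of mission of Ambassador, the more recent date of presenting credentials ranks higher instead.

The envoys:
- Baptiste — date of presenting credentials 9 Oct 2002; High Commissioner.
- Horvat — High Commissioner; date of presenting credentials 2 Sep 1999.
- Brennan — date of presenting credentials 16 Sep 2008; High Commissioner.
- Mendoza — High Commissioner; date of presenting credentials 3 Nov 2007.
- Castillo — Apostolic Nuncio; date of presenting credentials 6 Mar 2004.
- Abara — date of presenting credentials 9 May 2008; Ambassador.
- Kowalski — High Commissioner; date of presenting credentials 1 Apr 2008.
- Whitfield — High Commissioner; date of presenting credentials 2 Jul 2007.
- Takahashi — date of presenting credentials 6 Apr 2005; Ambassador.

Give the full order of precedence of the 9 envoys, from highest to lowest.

Castillo, Abara, Takahashi, Horvat, Baptiste, Whitfield, Mendoza, Kowalski, Brennan

By class of mission: Castillo (Apostolic Nuncio); then Abara and Takahashi (Ambassador); then Horvat, Baptiste, Whitfield, Mendoza, Kowalski and Brennan (High Commissioner).
Among Abara and Takahashi, by date of presenting credentials (later first) (reversed rule for this group): Abara (9 May 2008) before Takahashi (6 Apr 2005).
Among Horvat, Baptiste, Whitfield, Mendoza, Kowalski and Brennan, by date of presenting credentials (earlier first): Horvat (2 Sep 1999) before Baptiste (9 Oct 2002) before Whitfield (2 Jul 2007) before Mendoza (3 Nov 2007) before Kowalski (1 Apr 2008) before Brennan (16 Sep 2008).
Full order: Castillo, Abara, Takahashi, Horvat, Baptiste, Whitfield, Mendoza, Kowalski, Brennan.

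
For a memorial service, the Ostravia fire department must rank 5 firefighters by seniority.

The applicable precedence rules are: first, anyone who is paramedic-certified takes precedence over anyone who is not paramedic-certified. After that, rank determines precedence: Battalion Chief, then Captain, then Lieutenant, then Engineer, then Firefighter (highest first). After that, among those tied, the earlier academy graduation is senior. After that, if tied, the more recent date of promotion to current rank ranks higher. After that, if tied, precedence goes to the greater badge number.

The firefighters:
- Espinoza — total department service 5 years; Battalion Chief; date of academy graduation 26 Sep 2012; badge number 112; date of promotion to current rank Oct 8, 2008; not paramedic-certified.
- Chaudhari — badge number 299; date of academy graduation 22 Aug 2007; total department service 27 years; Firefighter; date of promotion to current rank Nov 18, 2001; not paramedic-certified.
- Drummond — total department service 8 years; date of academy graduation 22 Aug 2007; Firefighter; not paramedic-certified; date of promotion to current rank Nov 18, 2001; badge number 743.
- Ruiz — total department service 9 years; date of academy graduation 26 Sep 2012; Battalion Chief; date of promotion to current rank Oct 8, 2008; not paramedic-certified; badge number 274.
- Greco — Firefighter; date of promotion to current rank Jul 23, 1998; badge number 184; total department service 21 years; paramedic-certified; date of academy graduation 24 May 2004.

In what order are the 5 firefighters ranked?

By the first rule: Greco (paramedic-certified); then Ruiz, Espinoza, Drummond and Chaudhari (each not paramedic-certified).
Among Ruiz, Espinoza, Drummond and Chaudhari, by rank: Ruiz and Espinoza (Battalion Chief) before Drummond and Chaudhari (Firefighter).
Ruiz and Espinoza both have date of academy graduation 26 Sep 2012, so the next rule applies.
Ruiz and Espinoza both have date of promotion to current rank Oct 8, 2008, so the next rule applies.
Among Ruiz and Espinoza, by badge number (higher first): Ruiz (274) before Espinoza (112).
Drummond and Chaudhari both have date of academy graduation 22 Aug 2007, so the next rule applies.
Drummond and Chaudhari both have date of promotion to current rank Nov 18, 2001, so the next rule applies.
Among Drummond and Chaudhari, by badge number (higher first): Drummond (743) before Chaudhari (299).
Full order: Greco, Ruiz, Espinoza, Drummond, Chaudhari.

Greco, Ruiz, Espinoza, Drummond, Chaudhari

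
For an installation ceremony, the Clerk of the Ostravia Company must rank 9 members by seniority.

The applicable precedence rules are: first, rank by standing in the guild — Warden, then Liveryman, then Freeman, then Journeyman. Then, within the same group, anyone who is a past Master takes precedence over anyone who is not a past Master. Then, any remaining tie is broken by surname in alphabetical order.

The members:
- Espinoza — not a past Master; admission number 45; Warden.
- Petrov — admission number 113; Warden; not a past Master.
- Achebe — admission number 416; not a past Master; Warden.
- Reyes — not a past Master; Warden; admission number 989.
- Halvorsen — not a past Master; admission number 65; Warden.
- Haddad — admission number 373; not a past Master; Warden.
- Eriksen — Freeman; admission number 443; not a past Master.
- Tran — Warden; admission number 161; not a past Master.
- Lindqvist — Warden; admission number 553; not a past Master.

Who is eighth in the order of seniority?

By standing in the guild: Achebe, Espinoza, Haddad, Halvorsen, Lindqvist, Petrov, Reyes and Tran (Warden); then Eriksen (Freeman).
Achebe, Espinoza, Haddad, Halvorsen, Lindqvist, Petrov, Reyes and Tran are each not a past Master, so the next rule applies.
Among Achebe, Espinoza, Haddad, Halvorsen, Lindqvist, Petrov, Reyes and Tran, alphabetically by surname: Achebe before Espinoza before Haddad before Halvorsen before Lindqvist before Petrov before Reyes before Tran.
Order: Achebe, Espinoza, Haddad, Halvorsen, Lindqvist, Petrov, Reyes, Tran, Eriksen.

Tran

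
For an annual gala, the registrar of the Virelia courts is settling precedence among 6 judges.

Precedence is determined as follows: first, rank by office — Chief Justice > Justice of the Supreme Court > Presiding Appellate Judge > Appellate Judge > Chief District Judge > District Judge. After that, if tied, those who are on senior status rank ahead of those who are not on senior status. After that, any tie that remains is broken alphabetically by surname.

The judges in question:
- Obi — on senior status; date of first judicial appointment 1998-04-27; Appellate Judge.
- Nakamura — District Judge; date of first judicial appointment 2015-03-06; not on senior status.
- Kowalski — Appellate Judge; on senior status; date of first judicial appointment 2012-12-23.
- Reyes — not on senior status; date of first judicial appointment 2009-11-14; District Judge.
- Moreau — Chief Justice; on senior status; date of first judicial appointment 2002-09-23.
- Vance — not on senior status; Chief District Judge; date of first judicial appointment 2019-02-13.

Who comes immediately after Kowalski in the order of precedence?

Obi

By office: Moreau (Chief Justice); then Kowalski and Obi (Appellate Judge); then Vance (Chief District Judge); then Nakamura and Reyes (District Judge).
Kowalski and Obi are each on senior status, so the next rule applies.
Among Kowalski and Obi, alphabetically by surname: Kowalski before Obi.
Nakamura and Reyes are each not on senior status, so the next rule applies.
Among Nakamura and Reyes, alphabetically by surname: Nakamura before Reyes.
Order: Moreau, Kowalski, Obi, Vance, Nakamura, Reyes.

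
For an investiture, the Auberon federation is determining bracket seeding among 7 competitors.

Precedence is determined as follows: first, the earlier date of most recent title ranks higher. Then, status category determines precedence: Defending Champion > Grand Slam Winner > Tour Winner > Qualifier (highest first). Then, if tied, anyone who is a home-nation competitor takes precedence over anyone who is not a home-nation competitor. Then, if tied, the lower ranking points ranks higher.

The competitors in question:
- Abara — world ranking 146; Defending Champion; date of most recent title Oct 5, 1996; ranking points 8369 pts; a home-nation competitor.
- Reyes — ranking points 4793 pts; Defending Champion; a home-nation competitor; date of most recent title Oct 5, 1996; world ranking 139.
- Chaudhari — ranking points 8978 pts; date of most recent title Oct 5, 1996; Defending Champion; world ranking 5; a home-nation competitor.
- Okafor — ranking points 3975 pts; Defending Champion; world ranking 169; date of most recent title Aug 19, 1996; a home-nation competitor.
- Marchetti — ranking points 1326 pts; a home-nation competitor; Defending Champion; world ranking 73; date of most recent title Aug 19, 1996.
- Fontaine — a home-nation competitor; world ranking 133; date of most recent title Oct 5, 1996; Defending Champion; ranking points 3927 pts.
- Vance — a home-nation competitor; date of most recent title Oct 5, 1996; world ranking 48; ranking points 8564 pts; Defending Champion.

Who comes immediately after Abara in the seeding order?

Vance

By date of most recent title (earlier first): Marchetti and Okafor (both Aug 19, 1996); then Fontaine, Reyes, Abara, Vance and Chaudhari (each Oct 5, 1996).
Marchetti and Okafor are each Defending Champion, so the next rule applies.
Marchetti and Okafor are each a home-nation competitor, so the next rule applies.
Among Marchetti and Okafor, by ranking points (lower first): Marchetti (1326 pts) before Okafor (3975 pts).
Fontaine, Reyes, Abara, Vance and Chaudhari are each Defending Champion, so the next rule applies.
Fontaine, Reyes, Abara, Vance and Chaudhari are each a home-nation competitor, so the next rule applies.
Among Fontaine, Reyes, Abara, Vance and Chaudhari, by ranking points (lower first): Fontaine (3927 pts) before Reyes (4793 pts) before Abara (8369 pts) before Vance (8564 pts) before Chaudhari (8978 pts).
Order: Marchetti, Okafor, Fontaine, Reyes, Abara, Vance, Chaudhari.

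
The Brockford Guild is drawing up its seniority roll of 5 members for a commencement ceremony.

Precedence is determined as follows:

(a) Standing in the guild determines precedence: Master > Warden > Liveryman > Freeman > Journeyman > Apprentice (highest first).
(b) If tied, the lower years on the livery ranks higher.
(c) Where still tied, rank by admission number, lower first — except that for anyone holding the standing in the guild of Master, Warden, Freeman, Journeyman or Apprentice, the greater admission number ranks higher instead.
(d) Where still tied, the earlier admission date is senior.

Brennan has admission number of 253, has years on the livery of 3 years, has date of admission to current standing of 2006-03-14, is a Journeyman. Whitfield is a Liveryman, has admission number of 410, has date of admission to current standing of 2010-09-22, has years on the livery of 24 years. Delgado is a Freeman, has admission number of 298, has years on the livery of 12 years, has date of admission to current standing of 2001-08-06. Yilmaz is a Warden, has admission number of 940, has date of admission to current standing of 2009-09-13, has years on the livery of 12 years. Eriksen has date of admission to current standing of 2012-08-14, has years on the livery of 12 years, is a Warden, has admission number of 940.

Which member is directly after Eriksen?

Whitfield

By standing in the guild: Yilmaz and Eriksen (Warden); then Whitfield (Liveryman); then Delgado (Freeman); then Brennan (Journeyman).
Yilmaz and Eriksen both have years on the livery 12 years, so the next rule applies.
Yilmaz and Eriksen both have admission number 940, so the next rule applies.
Among Yilmaz and Eriksen, by date of admission to current standing (earlier first): Yilmaz (2009-09-13) before Eriksen (2012-08-14).
Order: Yilmaz, Eriksen, Whitfield, Delgado, Brennan.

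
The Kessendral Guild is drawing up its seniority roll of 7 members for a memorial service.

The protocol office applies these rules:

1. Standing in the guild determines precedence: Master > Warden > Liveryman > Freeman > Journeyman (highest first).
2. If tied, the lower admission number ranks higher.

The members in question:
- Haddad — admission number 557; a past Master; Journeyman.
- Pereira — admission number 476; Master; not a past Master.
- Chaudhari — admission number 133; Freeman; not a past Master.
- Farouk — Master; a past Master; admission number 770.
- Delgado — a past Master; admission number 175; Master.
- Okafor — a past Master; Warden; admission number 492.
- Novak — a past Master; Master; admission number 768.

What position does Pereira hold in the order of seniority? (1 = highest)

By standing in the guild: Delgado, Pereira, Novak and Farouk (Master); then Okafor (Warden); then Chaudhari (Freeman); then Haddad (Journeyman).
Among Delgado, Pereira, Novak and Farouk, by admission number (lower first): Delgado (175) before Pereira (476) before Novak (768) before Farouk (770).
Order: Delgado, Pereira, Novak, Farouk, Okafor, Chaudhari, Haddad. So position 2.

2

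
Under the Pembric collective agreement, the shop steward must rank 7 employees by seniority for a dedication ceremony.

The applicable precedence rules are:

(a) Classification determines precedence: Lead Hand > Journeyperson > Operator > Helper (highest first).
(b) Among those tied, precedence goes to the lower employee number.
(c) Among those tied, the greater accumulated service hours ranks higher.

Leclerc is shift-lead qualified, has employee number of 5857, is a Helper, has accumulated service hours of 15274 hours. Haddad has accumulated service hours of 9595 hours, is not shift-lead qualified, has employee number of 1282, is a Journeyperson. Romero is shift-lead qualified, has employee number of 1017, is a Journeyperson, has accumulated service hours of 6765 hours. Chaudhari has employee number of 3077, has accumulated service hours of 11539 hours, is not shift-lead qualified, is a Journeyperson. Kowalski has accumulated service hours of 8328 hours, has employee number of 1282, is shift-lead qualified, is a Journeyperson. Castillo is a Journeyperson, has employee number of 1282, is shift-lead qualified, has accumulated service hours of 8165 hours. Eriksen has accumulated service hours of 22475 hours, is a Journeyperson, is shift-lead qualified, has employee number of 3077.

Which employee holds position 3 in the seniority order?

By classification: Romero, Haddad, Kowalski, Castillo, Eriksen and Chaudhari (Journeyperson); then Leclerc (Helper).
Among Romero, Haddad, Kowalski, Castillo, Eriksen and Chaudhari, by employee number (lower first): Romero (1017) before Haddad, Kowalski and Castillo (1282) before Eriksen and Chaudhari (3077).
Among Haddad, Kowalski and Castillo, by accumulated service hours (higher first): Haddad (9595 hours) before Kowalski (8328 hours) before Castillo (8165 hours).
Among Eriksen and Chaudhari, by accumulated service hours (higher first): Eriksen (22475 hours) before Chaudhari (11539 hours).
Order: Romero, Haddad, Kowalski, Castillo, Eriksen, Chaudhari, Leclerc.

Kowalski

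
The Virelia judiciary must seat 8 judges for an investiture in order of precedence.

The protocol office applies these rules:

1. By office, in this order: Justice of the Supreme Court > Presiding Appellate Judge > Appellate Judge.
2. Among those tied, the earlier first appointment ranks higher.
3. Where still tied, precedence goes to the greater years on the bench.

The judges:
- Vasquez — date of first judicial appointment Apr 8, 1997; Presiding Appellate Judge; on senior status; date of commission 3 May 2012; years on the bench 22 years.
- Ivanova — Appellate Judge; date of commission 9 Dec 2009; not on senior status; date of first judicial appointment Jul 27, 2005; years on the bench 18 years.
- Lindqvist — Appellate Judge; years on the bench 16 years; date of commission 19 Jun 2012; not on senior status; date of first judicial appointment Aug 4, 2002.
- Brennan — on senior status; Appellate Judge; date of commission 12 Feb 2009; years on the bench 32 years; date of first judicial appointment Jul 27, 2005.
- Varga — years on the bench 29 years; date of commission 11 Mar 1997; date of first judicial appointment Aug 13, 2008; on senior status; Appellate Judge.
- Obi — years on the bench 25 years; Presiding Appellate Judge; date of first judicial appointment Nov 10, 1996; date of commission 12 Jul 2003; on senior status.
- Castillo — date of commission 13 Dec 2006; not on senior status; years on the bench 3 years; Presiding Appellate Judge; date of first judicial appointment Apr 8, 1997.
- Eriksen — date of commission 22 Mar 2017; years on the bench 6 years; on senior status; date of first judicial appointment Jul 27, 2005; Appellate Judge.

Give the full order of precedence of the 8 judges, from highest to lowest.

By office: Obi, Vasquez and Castillo (Presiding Appellate Judge); then Lindqvist, Brennan, Ivanova, Eriksen and Varga (Appellate Judge).
Among Obi, Vasquez and Castillo, by date of first judicial appointment (earlier first): Obi (Nov 10, 1996) before Vasquez and Castillo (Apr 8, 1997).
Among Vasquez and Castillo, by years on the bench (higher first): Vasquez (22 years) before Castillo (3 years).
Among Lindqvist, Brennan, Ivanova, Eriksen and Varga, by date of first judicial appointment (earlier first): Lindqvist (Aug 4, 2002) before Brennan, Ivanova and Eriksen (Jul 27, 2005) before Varga (Aug 13, 2008).
Among Brennan, Ivanova and Eriksen, by years on the bench (higher first): Brennan (32 years) before Ivanova (18 years) before Eriksen (6 years).
Full order: Obi, Vasquez, Castillo, Lindqvist, Brennan, Ivanova, Eriksen, Varga.

Obi, Vasquez, Castillo, Lindqvist, Brennan, Ivanova, Eriksen, Varga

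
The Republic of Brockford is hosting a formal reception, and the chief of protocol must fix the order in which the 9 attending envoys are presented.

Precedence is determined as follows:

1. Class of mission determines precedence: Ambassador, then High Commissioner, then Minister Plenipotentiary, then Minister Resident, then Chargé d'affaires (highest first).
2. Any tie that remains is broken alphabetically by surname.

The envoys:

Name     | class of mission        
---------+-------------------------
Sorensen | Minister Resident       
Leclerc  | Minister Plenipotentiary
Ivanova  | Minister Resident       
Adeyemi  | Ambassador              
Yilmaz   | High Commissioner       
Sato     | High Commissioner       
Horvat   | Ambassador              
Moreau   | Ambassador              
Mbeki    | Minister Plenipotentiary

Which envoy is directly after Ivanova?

Sorensen

By class of mission: Adeyemi, Horvat and Moreau (Ambassador); then Sato and Yilmaz (High Commissioner); then Leclerc and Mbeki (Minister Plenipotentiary); then Ivanova and Sorensen (Minister Resident).
Among Adeyemi, Horvat and Moreau, alphabetically by surname: Adeyemi before Horvat before Moreau.
Among Sato and Yilmaz, alphabetically by surname: Sato before Yilmaz.
Among Leclerc and Mbeki, alphabetically by surname: Leclerc before Mbeki.
Among Ivanova and Sorensen, alphabetically by surname: Ivanova before Sorensen.
Order: Adeyemi, Horvat, Moreau, Sato, Yilmaz, Leclerc, Mbeki, Ivanova, Sorensen.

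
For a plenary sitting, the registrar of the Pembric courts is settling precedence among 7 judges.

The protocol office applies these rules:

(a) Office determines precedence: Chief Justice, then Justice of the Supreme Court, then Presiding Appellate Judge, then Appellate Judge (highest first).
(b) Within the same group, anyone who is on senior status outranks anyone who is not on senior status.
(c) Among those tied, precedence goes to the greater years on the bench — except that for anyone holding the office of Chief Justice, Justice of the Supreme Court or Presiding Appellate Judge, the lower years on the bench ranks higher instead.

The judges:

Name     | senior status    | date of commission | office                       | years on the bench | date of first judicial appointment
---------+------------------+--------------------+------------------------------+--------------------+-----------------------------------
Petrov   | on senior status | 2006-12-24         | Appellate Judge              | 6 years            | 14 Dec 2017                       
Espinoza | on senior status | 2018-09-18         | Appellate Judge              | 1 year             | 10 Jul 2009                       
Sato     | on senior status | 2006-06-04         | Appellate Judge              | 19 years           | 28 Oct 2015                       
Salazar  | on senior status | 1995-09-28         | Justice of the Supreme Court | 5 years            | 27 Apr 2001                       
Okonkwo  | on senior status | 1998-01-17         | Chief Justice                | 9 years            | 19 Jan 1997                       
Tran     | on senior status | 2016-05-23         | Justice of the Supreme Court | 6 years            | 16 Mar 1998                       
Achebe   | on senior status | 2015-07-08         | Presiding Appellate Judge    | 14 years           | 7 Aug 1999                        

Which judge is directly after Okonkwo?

Salazar

By office: Okonkwo (Chief Justice); then Salazar and Tran (Justice of the Supreme Court); then Achebe (Presiding Appellate Judge); then Sato, Petrov and Espinoza (Appellate Judge).
Salazar and Tran are each on senior status, so the next rule applies.
Among Salazar and Tran, by years on the bench (lower first) (reversed rule for this group): Salazar (5 years) before Tran (6 years).
Sato, Petrov and Espinoza are each on senior status, so the next rule applies.
Among Sato, Petrov and Espinoza, by years on the bench (higher first): Sato (19 years) before Petrov (6 years) before Espinoza (1 year).
Order: Okonkwo, Salazar, Tran, Achebe, Sato, Petrov, Espinoza.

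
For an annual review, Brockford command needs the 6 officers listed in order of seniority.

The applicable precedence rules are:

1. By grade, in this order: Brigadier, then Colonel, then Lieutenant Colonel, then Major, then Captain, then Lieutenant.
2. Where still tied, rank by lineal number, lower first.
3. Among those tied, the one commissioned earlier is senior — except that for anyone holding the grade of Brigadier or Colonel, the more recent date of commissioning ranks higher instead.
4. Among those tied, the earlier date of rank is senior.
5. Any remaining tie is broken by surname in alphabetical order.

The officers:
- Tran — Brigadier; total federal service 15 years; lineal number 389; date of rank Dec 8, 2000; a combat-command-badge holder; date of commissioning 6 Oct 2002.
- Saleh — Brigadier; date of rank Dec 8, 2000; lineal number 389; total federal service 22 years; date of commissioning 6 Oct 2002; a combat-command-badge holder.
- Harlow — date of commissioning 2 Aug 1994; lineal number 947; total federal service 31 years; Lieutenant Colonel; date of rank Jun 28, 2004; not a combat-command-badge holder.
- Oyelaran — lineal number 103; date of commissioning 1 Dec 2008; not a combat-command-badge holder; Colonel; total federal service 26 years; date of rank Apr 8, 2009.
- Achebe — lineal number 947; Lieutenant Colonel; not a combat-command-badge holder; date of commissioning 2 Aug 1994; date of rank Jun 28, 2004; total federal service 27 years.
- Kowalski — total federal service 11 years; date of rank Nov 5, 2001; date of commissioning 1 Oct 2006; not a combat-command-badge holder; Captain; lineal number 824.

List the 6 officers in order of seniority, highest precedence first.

By grade: Saleh and Tran (Brigadier); then Oyelaran (Colonel); then Achebe and Harlow (Lieutenant Colonel); then Kowalski (Captain).
Saleh and Tran both have lineal number 389, so the next rule applies.
Saleh and Tran both have date of commissioning 6 Oct 2002, so the next rule applies.
Saleh and Tran both have date of rank Dec 8, 2000, so the next rule applies.
Among Saleh and Tran, alphabetically by surname: Saleh before Tran.
Achebe and Harlow both have lineal number 947, so the next rule applies.
Achebe and Harlow both have date of commissioning 2 Aug 1994, so the next rule applies.
Achebe and Harlow both have date of rank Jun 28, 2004, so the next rule applies.
Among Achebe and Harlow, alphabetically by surname: Achebe before Harlow.
Full order: Saleh, Tran, Oyelaran, Achebe, Harlow, Kowalski.

Saleh, Tran, Oyelaran, Achebe, Harlow, Kowalski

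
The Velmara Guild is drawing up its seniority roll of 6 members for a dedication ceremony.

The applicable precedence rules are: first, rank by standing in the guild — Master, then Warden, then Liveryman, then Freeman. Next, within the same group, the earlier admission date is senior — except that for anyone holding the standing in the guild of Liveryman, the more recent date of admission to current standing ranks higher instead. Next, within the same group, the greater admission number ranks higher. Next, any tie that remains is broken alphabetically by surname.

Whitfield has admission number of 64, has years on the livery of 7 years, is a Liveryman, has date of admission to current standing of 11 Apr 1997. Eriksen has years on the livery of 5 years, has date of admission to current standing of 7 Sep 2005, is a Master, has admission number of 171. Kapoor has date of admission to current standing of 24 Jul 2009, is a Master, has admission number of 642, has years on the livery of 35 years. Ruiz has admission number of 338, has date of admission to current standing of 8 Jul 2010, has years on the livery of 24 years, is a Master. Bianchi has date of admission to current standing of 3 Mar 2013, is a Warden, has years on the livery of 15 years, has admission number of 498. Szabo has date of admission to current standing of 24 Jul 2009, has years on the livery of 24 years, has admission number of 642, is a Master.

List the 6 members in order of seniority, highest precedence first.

Eriksen, Kapoor, Szabo, Ruiz, Bianchi, Whitfield

By standing in the guild: Eriksen, Kapoor, Szabo and Ruiz (Master); then Bianchi (Warden); then Whitfield (Liveryman).
Among Eriksen, Kapoor, Szabo and Ruiz, by date of admission to current standing (earlier first): Eriksen (7 Sep 2005) before Kapoor and Szabo (24 Jul 2009) before Ruiz (8 Jul 2010).
Kapoor and Szabo both have admission number 642, so the next rule applies.
Among Kapoor and Szabo, alphabetically by surname: Kapoor before Szabo.
Full order: Eriksen, Kapoor, Szabo, Ruiz, Bianchi, Whitfield.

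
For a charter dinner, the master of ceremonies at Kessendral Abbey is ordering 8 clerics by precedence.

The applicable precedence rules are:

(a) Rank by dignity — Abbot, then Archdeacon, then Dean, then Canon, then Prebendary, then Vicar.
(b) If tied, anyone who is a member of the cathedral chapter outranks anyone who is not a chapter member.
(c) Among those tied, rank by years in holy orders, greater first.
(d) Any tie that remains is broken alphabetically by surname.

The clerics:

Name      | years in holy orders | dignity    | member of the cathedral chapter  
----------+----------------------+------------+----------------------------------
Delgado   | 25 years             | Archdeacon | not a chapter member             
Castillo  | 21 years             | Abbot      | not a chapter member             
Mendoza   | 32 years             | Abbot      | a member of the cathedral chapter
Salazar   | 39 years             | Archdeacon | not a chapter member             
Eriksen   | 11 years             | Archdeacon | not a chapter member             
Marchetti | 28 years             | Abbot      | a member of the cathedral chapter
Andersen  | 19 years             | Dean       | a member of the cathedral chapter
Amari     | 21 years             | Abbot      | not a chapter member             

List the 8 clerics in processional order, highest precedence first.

Mendoza, Marchetti, Amari, Castillo, Salazar, Delgado, Eriksen, Andersen

By dignity: Mendoza, Marchetti, Amari and Castillo (Abbot); then Salazar, Delgado and Eriksen (Archdeacon); then Andersen (Dean).
Among Mendoza, Marchetti, Amari and Castillo, a member of the cathedral chapter before not a chapter member: Mendoza and Marchetti (a member of the cathedral chapter) before Amari and Castillo (not a chapter member).
Among Mendoza and Marchetti, by years in holy orders (higher first): Mendoza (32 years) before Marchetti (28 years).
Amari and Castillo both have years in holy orders 21 years, so the next rule applies.
Among Amari and Castillo, alphabetically by surname: Amari before Castillo.
Salazar, Delgado and Eriksen are each not a chapter member, so the next rule applies.
Among Salazar, Delgado and Eriksen, by years in holy orders (higher first): Salazar (39 years) before Delgado (25 years) before Eriksen (11 years).
Full order: Mendoza, Marchetti, Amari, Castillo, Salazar, Delgado, Eriksen, Andersen.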